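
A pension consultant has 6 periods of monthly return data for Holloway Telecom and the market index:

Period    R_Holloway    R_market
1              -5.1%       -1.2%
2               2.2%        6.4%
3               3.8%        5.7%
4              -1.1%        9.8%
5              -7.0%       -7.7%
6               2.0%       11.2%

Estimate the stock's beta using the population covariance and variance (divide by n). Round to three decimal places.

Mean R_i = (-5.1 + 2.2 + 3.8 − 1.1 − 7.0 + 2.0) / 6 = -0.8667%
Mean R_m = (-1.2 + 6.4 + 5.7 + 9.8 − 7.7 + 11.2) / 6 = 4.0333%
Σ(R_i − R̄_i)(R_m − R̄_m) = 128.3533  ⇒  Cov = 128.3533 / 6 = 21.3922
Σ(R_m − R̄_m)² = 258.0533  ⇒  Var(R_m) = 258.0533 / 6 = 43.0089
β = Cov / Var(R_m) = 21.3922 / 43.0089 = 0.4974

0.497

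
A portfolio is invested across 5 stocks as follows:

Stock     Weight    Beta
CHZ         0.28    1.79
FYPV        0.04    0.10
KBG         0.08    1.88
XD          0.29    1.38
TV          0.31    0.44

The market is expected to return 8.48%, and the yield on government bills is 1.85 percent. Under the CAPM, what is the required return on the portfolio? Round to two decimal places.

9.75%

β_P = Σ w_i β_i = 0.28×1.79 + 0.04×0.10 + 0.08×1.88 + 0.29×1.38 + 0.31×0.44 = 1.1922
MRP = 8.48% − 1.85% = 6.63%
E(R_P) = R_f + β_P × MRP = 1.85% + 1.1922 × 6.63% = 9.75%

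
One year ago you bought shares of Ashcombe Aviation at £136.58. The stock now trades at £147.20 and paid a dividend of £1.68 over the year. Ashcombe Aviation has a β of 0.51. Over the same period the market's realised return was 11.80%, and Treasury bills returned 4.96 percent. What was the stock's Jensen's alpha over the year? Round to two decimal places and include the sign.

Realised HPR = (P1 + D1 − P0) / P0 = (147.20 + 1.68 − 136.58) / 136.58 = 12.30 / 136.58 = 9.0057%
MRP = 11.80% − 4.96% = 6.84%
CAPM required = R_f + β·MRP = 4.96% + 0.51 × 6.84% = 8.4484%
α = realised − required = 9.0057% − 8.4484% = +0.56%

+0.56%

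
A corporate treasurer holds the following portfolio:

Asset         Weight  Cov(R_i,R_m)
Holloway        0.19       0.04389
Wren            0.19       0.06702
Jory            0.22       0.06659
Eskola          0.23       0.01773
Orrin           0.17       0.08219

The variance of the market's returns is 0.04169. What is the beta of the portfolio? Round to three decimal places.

β_Holloway = 0.04389 / 0.04169 = 1.0528
β_Wren = 0.06702 / 0.04169 = 1.6076
β_Jory = 0.06659 / 0.04169 = 1.5973
β_Eskola = 0.01773 / 0.04169 = 0.4253
β_Orrin = 0.08219 / 0.04169 = 1.9715
β_P = Σ w_i β_i = 0.19×1.0528 + 0.19×1.6076 + 0.22×1.5973 + 0.23×0.4253 + 0.17×1.9715 = 1.2899

1.290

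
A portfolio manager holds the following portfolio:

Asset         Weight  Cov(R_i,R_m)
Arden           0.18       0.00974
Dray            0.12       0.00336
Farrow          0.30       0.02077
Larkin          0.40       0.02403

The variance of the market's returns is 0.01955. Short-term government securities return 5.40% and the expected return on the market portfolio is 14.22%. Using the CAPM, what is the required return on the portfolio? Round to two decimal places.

13.52%

β_Arden = 0.00974 / 0.01955 = 0.4982
β_Dray = 0.00336 / 0.01955 = 0.1719
β_Farrow = 0.02077 / 0.01955 = 1.0624
β_Larkin = 0.02403 / 0.01955 = 1.2292
β_P = Σ w_i β_i = 0.18×0.4982 + 0.12×0.1719 + 0.30×1.0624 + 0.40×1.2292 = 0.9207
MRP = 14.22% − 5.40% = 8.82%
E(R_P) = R_f + β_P × MRP = 5.40% + 0.9207 × 8.82% = 13.52%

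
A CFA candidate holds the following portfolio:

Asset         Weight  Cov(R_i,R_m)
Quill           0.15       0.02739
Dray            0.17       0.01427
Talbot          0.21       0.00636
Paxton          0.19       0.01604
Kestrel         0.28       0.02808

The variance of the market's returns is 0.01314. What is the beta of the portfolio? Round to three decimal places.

β_Quill = 0.02739 / 0.01314 = 2.0845
β_Dray = 0.01427 / 0.01314 = 1.0860
β_Talbot = 0.00636 / 0.01314 = 0.4840
β_Paxton = 0.01604 / 0.01314 = 1.2207
β_Kestrel = 0.02808 / 0.01314 = 2.1370
β_P = Σ w_i β_i = 0.15×2.0845 + 0.17×1.0860 + 0.21×0.4840 + 0.19×1.2207 + 0.28×2.1370 = 1.4292

1.429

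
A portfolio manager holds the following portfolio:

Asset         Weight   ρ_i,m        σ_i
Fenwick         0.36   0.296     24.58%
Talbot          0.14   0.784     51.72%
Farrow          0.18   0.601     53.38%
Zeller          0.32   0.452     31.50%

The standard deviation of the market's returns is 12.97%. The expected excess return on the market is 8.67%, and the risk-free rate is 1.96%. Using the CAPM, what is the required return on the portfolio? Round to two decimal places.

14.41%

β_Fenwick = 0.296 × 24.58% / 12.97% = 0.5610
β_Talbot = 0.784 × 51.72% / 12.97% = 3.1263
β_Farrow = 0.601 × 53.38% / 12.97% = 2.4735
β_Zeller = 0.452 × 31.50% / 12.97% = 1.0978
β_P = Σ w_i β_i = 0.36×0.5610 + 0.14×3.1263 + 0.18×2.4735 + 0.32×1.0978 = 1.4362
E(R_P) = R_f + β_P × MRP = 1.96% + 1.4362 × 8.67% = 14.41%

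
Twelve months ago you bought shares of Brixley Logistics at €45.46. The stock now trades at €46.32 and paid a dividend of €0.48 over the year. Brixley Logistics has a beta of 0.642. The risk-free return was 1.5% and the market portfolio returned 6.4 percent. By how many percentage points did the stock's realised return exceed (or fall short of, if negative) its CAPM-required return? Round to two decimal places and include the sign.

-1.70%

Realised HPR = (P1 + D1 − P0) / P0 = (46.32 + 0.48 − 45.46) / 45.46 = 1.34 / 45.46 = 2.9476%
MRP = 6.4% − 1.5% = 4.90%
CAPM required = R_f + β·MRP = 1.5% + 0.642 × 4.9% = 4.6458%
α = realised − required = 2.9476% − 4.6458% = -1.70%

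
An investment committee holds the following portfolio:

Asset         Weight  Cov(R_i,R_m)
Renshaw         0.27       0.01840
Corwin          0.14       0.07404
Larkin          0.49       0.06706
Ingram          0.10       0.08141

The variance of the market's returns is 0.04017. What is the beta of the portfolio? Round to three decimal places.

β_Renshaw = 0.01840 / 0.04017 = 0.4581
β_Corwin = 0.07404 / 0.04017 = 1.8432
β_Larkin = 0.06706 / 0.04017 = 1.6694
β_Ingram = 0.08141 / 0.04017 = 2.0266
β_P = Σ w_i β_i = 0.27×0.4581 + 0.14×1.8432 + 0.49×1.6694 + 0.10×2.0266 = 1.4024

1.402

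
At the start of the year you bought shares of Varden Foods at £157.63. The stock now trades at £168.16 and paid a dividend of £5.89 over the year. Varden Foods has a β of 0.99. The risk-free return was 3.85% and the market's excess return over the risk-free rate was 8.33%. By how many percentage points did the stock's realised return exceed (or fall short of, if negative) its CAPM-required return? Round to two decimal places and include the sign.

Realised HPR = (P1 + D1 − P0) / P0 = (168.16 + 5.89 − 157.63) / 157.63 = 16.42 / 157.63 = 10.4168%
CAPM required = R_f + β·MRP = 3.85% + 0.99 × 8.33% = 12.0967%
α = realised − required = 10.4168% − 12.0967% = -1.68%

-1.68%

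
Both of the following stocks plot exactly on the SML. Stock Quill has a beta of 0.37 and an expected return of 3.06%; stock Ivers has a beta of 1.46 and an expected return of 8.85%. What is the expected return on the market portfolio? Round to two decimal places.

6.41%

Both satisfy E(R) = R_f + β·MRP, so the slope of the SML is
MRP = (8.85% − 3.06%) / (1.46 − 0.37) = 5.79% / 1.09 = 5.3119%
R_f = E(R_Quill) − β_Quill·MRP = 3.06% − 0.37 × 5.3119% = 1.0946%
E(R_m) = R_f + MRP = 1.0946% + 5.3119% = 6.41%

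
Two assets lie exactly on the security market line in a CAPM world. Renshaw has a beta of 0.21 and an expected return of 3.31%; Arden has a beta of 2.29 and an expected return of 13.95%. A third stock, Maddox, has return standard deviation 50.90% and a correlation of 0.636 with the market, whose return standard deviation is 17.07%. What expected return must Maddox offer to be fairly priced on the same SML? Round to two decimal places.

11.94%

MRP = (13.95% − 3.31%) / (2.29 − 0.21) = 5.1154%
R_f = 3.31% − 0.21 × 5.1154% = 2.2358%
β_Maddox = ρ·σ_i/σ_m = 0.636 × 50.90 / 17.07 = 1.8964
E(R_Maddox) = R_f + β × MRP = 2.2358% + 1.8964 × 5.1154% = 11.94%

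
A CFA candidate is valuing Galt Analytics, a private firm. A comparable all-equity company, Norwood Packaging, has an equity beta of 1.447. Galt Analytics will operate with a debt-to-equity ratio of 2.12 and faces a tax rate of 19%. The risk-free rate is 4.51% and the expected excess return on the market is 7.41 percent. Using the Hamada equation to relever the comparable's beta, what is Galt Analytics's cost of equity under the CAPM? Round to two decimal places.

β_L = β_U × [1 + (1 − t)(D/E)] = 1.447 × [1 + (1 − 0.19) × 2.12]
    = 1.447 × [1 + 0.81 × 2.12] = 1.447 × 2.7172 = 3.9318
E(R) = R_f + β_L × MRP = 4.51% + 3.9318 × 7.41% = 33.64%

33.64%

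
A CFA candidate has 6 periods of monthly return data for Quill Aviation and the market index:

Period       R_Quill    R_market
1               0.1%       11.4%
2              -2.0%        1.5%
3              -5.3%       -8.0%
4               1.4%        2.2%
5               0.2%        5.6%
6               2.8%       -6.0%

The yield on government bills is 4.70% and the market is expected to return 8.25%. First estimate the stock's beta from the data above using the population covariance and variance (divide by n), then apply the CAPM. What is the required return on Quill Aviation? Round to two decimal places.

5.12%

Mean R_i = (0.1 − 2.0 − 5.3 + 1.4 + 0.2 + 2.8) / 6 = -0.4667%
Mean R_m = (11.4 + 1.5 − 8.0 + 2.2 + 5.6 − 6.0) / 6 = 1.1167%
Σ(R_i − R̄_i)(R_m − R̄_m) = 31.0667  ⇒  Cov = 31.0667 / 6 = 5.1778
Σ(R_m − R̄_m)² = 260.9283  ⇒  Var(R_m) = 260.9283 / 6 = 43.4881
β = Cov / Var(R_m) = 5.1778 / 43.4881 = 0.1191
MRP = 8.25% − 4.70% = 3.55%
E(R) = R_f + β × MRP = 4.70% + 0.1191 × 3.55% = 5.12%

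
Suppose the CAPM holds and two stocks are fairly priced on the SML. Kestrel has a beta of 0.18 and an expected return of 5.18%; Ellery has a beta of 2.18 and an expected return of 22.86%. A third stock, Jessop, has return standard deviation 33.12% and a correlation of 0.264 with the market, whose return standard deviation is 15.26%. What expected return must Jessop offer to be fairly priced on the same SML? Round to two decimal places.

8.65%

MRP = (22.86% − 5.18%) / (2.18 − 0.18) = 8.8400%
R_f = 5.18% − 0.18 × 8.8400% = 3.5888%
β_Jessop = ρ·σ_i/σ_m = 0.264 × 33.12 / 15.26 = 0.5730
E(R_Jessop) = R_f + β × MRP = 3.5888% + 0.5730 × 8.8400% = 8.65%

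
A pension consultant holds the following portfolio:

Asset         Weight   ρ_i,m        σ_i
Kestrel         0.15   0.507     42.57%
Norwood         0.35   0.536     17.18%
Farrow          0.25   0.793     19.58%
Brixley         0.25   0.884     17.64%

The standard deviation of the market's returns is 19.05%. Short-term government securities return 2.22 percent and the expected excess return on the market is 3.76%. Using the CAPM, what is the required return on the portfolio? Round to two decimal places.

5.03%

β_Kestrel = 0.507 × 42.57% / 19.05% = 1.1330
β_Norwood = 0.536 × 17.18% / 19.05% = 0.4834
β_Farrow = 0.793 × 19.58% / 19.05% = 0.8151
β_Brixley = 0.884 × 17.64% / 19.05% = 0.8186
β_P = Σ w_i β_i = 0.15×1.1330 + 0.35×0.4834 + 0.25×0.8151 + 0.25×0.8186 = 0.7476
E(R_P) = R_f + β_P × MRP = 2.22% + 0.7476 × 3.76% = 5.03%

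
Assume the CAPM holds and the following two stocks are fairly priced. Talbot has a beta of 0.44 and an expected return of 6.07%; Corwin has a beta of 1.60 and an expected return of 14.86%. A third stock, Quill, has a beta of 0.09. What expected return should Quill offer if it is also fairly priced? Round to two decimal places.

MRP (SML slope) = (14.86% − 6.07%) / (1.60 − 0.44) = 8.79% / 1.16 = 7.5776%
R_f (intercept) = 6.07% − 0.44 × 7.5776% = 2.7359%
E(R_Quill) = R_f + β × MRP = 2.7359% + 0.09 × 7.5776% = 3.42%

3.42%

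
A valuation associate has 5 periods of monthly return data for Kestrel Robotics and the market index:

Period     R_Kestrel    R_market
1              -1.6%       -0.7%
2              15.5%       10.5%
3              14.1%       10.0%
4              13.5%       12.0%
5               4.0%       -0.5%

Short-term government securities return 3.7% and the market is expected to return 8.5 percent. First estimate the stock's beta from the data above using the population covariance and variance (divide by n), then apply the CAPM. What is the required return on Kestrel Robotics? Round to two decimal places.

Mean R_i = (-1.6 + 15.5 + 14.1 + 13.5 + 4.0) / 5 = 9.1000%
Mean R_m = (-0.7 + 10.5 + 10.0 + 12.0 − 0.5) / 5 = 6.2600%
Σ(R_i − R̄_i)(R_m − R̄_m) = 180.0400  ⇒  Cov = 180.0400 / 5 = 36.0080
Σ(R_m − R̄_m)² = 159.0520  ⇒  Var(R_m) = 159.0520 / 5 = 31.8104
β = Cov / Var(R_m) = 36.0080 / 31.8104 = 1.1320
MRP = 8.5% − 3.7% = 4.80%
E(R) = R_f + β × MRP = 3.7% + 1.1320 × 4.8% = 9.13%

9.13%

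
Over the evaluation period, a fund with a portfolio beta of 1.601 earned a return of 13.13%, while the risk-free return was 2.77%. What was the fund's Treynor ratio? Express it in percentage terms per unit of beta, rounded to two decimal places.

6.47%

Treynor = (R_P − R_f) / β_P = (13.13% − 2.77%) / 1.6010 = 10.36% / 1.6010 = 6.47%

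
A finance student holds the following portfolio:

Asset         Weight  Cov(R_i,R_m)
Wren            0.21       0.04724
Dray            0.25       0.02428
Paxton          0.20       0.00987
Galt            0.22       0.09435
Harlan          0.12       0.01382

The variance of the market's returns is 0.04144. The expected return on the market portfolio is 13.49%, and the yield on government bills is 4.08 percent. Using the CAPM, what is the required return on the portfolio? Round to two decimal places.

13.25%

β_Wren = 0.04724 / 0.04144 = 1.1400
β_Dray = 0.02428 / 0.04144 = 0.5859
β_Paxton = 0.00987 / 0.04144 = 0.2382
β_Galt = 0.09435 / 0.04144 = 2.2768
β_Harlan = 0.01382 / 0.04144 = 0.3335
β_P = Σ w_i β_i = 0.21×1.1400 + 0.25×0.5859 + 0.20×0.2382 + 0.22×2.2768 + 0.12×0.3335 = 0.9744
MRP = 13.49% − 4.08% = 9.41%
E(R_P) = R_f + β_P × MRP = 4.08% + 0.9744 × 9.41% = 13.25%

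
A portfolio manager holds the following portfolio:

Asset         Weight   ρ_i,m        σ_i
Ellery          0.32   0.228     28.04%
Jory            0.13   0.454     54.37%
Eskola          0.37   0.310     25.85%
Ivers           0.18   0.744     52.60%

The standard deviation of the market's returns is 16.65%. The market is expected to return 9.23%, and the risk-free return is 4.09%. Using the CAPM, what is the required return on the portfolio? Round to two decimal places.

8.80%

β_Ellery = 0.228 × 28.04% / 16.65% = 0.3840
β_Jory = 0.454 × 54.37% / 16.65% = 1.4825
β_Eskola = 0.310 × 25.85% / 16.65% = 0.4813
β_Ivers = 0.744 × 52.60% / 16.65% = 2.3504
β_P = Σ w_i β_i = 0.32×0.3840 + 0.13×1.4825 + 0.37×0.4813 + 0.18×2.3504 = 0.9168
MRP = 9.23% − 4.09% = 5.14%
E(R_P) = R_f + β_P × MRP = 4.09% + 0.9168 × 5.14% = 8.80%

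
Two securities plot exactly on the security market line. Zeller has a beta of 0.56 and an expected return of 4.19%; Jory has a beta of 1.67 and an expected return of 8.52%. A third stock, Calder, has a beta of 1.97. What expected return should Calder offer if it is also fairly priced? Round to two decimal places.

9.69%

MRP (SML slope) = (8.52% − 4.19%) / (1.67 − 0.56) = 4.33% / 1.11 = 3.9009%
R_f (intercept) = 4.19% − 0.56 × 3.9009% = 2.0055%
E(R_Calder) = R_f + β × MRP = 2.0055% + 1.97 × 3.9009% = 9.69%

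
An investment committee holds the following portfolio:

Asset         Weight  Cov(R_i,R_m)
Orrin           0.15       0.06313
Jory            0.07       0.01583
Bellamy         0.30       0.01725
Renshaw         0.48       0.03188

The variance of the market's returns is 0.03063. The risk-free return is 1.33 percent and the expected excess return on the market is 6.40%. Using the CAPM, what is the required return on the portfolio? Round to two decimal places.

7.82%

β_Orrin = 0.06313 / 0.03063 = 2.0611
β_Jory = 0.01583 / 0.03063 = 0.5168
β_Bellamy = 0.01725 / 0.03063 = 0.5632
β_Renshaw = 0.03188 / 0.03063 = 1.0408
β_P = Σ w_i β_i = 0.15×2.0611 + 0.07×0.5168 + 0.30×0.5632 + 0.48×1.0408 = 1.0139
E(R_P) = R_f + β_P × MRP = 1.33% + 1.0139 × 6.40% = 7.82%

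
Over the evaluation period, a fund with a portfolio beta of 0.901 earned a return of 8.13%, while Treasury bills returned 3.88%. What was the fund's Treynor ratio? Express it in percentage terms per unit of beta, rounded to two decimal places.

4.72%

Treynor = (R_P − R_f) / β_P = (8.13% − 3.88%) / 0.9010 = 4.25% / 0.9010 = 4.72%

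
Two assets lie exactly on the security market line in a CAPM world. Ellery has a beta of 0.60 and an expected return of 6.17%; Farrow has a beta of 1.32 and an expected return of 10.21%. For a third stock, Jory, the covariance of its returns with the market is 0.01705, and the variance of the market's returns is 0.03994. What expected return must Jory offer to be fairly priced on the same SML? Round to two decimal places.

MRP = (10.21% − 6.17%) / (1.32 − 0.60) = 5.6111%
R_f = 6.17% − 0.60 × 5.6111% = 2.8033%
β_Jory = Cov / Var(R_m) = 0.01705 / 0.03994 = 0.4269
E(R_Jory) = R_f + β × MRP = 2.8033% + 0.4269 × 5.6111% = 5.20%

5.20%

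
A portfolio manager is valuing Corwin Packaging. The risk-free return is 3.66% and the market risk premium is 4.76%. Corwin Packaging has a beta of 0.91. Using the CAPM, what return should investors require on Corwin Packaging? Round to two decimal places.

E(R) = R_f + β × MRP = 3.66% + 0.91 × 4.76% = 7.99%

7.99%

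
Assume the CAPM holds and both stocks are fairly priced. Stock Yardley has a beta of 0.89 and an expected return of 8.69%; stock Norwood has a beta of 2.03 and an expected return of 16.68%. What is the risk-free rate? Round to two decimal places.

Both satisfy E(R) = R_f + β·MRP, so the slope of the SML is
MRP = (16.68% − 8.69%) / (2.03 − 0.89) = 7.99% / 1.14 = 7.0088%
R_f = E(R_Yardley) − β_Yardley·MRP = 8.69% − 0.89 × 7.0088% = 2.4522%

2.45%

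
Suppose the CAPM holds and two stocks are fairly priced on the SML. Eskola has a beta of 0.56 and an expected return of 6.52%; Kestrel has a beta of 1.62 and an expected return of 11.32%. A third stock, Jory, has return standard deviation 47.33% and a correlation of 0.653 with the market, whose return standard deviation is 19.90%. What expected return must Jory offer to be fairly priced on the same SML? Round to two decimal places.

11.02%

MRP = (11.32% − 6.52%) / (1.62 − 0.56) = 4.5283%
R_f = 6.52% − 0.56 × 4.5283% = 3.9842%
β_Jory = ρ·σ_i/σ_m = 0.653 × 47.33 / 19.90 = 1.5531
E(R_Jory) = R_f + β × MRP = 3.9842% + 1.5531 × 4.5283% = 11.02%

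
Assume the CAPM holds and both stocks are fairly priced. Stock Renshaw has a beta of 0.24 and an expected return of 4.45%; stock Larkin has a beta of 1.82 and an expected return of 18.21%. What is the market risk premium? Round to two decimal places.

8.71%

Both satisfy E(R) = R_f + β·MRP, so the slope of the SML is
MRP = (18.21% − 4.45%) / (1.82 − 0.24) = 13.76% / 1.58 = 8.7089%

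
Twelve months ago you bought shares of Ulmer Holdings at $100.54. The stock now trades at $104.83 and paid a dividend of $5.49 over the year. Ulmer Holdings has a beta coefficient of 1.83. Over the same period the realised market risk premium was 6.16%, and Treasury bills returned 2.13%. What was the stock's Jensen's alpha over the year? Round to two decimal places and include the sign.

-3.68%

Realised HPR = (P1 + D1 − P0) / P0 = (104.83 + 5.49 − 100.54) / 100.54 = 9.78 / 100.54 = 9.7275%
CAPM required = R_f + β·MRP = 2.13% + 1.83 × 6.16% = 13.4028%
α = realised − required = 9.7275% − 13.4028% = -3.68%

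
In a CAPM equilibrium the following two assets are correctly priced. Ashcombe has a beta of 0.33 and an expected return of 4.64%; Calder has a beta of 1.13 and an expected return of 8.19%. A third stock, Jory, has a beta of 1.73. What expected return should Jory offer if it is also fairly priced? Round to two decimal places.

MRP (SML slope) = (8.19% − 4.64%) / (1.13 − 0.33) = 3.55% / 0.80 = 4.4375%
R_f (intercept) = 4.64% − 0.33 × 4.4375% = 3.1756%
E(R_Jory) = R_f + β × MRP = 3.1756% + 1.73 × 4.4375% = 10.85%

10.85%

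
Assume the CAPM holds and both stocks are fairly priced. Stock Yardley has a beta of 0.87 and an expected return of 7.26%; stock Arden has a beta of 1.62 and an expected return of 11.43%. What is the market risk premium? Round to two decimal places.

5.56%

Both satisfy E(R) = R_f + β·MRP, so the slope of the SML is
MRP = (11.43% − 7.26%) / (1.62 − 0.87) = 4.17% / 0.75 = 5.5600%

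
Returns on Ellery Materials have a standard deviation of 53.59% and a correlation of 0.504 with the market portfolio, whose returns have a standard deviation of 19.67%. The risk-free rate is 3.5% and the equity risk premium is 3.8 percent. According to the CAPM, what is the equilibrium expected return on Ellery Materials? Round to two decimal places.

8.72%

β = ρ × σ_i / σ_m = 0.504 × 53.59% / 19.67% = 1.3731
E(R) = 3.5% + 1.3731 × 3.8% = 8.72%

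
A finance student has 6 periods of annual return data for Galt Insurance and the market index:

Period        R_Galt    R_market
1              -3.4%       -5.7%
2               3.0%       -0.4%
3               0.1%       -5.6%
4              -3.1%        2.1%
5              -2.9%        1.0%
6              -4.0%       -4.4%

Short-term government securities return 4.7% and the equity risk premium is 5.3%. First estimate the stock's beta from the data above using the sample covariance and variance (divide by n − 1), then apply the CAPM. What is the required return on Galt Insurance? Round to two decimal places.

5.01%

Mean R_i = (-3.4 + 3.0 + 0.1 − 3.1 − 2.9 − 4.0) / 6 = -1.7167%
Mean R_m = (-5.7 − 0.4 − 5.6 + 2.1 + 1.0 − 4.4) / 6 = -2.1667%
Σ(R_i − R̄_i)(R_m − R̄_m) = 3.4933  ⇒  Cov = 3.4933 / 5 = 0.6987
Σ(R_m − R̄_m)² = 60.6133  ⇒  Var(R_m) = 60.6133 / 5 = 12.1227
β = Cov / Var(R_m) = 0.6987 / 12.1227 = 0.0576
E(R) = R_f + β × MRP = 4.7% + 0.0576 × 5.3% = 5.01%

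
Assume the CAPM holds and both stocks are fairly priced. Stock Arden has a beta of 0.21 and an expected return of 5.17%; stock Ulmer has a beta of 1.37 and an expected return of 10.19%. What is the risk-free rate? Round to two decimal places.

4.26%

Both satisfy E(R) = R_f + β·MRP, so the slope of the SML is
MRP = (10.19% − 5.17%) / (1.37 − 0.21) = 5.02% / 1.16 = 4.3276%
R_f = E(R_Arden) − β_Arden·MRP = 5.17% − 0.21 × 4.3276% = 4.2612%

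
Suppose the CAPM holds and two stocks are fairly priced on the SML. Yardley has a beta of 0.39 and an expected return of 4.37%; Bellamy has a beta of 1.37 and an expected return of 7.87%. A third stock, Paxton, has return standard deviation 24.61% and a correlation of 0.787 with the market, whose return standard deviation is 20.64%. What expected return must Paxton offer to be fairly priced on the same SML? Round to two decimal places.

6.33%

MRP = (7.87% − 4.37%) / (1.37 − 0.39) = 3.5714%
R_f = 4.37% − 0.39 × 3.5714% = 2.9772%
β_Paxton = ρ·σ_i/σ_m = 0.787 × 24.61 / 20.64 = 0.9384
E(R_Paxton) = R_f + β × MRP = 2.9772% + 0.9384 × 3.5714% = 6.33%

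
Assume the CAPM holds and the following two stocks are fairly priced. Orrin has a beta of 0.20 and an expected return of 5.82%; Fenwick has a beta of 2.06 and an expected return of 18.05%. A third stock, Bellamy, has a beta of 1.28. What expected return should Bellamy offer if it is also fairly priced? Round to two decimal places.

MRP (SML slope) = (18.05% − 5.82%) / (2.06 − 0.20) = 12.23% / 1.86 = 6.5753%
R_f (intercept) = 5.82% − 0.20 × 6.5753% = 4.5049%
E(R_Bellamy) = R_f + β × MRP = 4.5049% + 1.28 × 6.5753% = 12.92%

12.92%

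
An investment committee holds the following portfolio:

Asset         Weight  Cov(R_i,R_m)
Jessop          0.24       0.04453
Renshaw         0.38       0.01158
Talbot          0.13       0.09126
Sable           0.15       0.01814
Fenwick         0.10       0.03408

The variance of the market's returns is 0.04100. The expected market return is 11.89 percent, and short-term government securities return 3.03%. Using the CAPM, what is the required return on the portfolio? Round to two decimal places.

β_Jessop = 0.04453 / 0.04100 = 1.0861
β_Renshaw = 0.01158 / 0.04100 = 0.2824
β_Talbot = 0.09126 / 0.04100 = 2.2259
β_Sable = 0.01814 / 0.04100 = 0.4424
β_Fenwick = 0.03408 / 0.04100 = 0.8312
β_P = Σ w_i β_i = 0.24×1.0861 + 0.38×0.2824 + 0.13×2.2259 + 0.15×0.4424 + 0.10×0.8312 = 0.8068
MRP = 11.89% − 3.03% = 8.86%
E(R_P) = R_f + β_P × MRP = 3.03% + 0.8068 × 8.86% = 10.18%

10.18%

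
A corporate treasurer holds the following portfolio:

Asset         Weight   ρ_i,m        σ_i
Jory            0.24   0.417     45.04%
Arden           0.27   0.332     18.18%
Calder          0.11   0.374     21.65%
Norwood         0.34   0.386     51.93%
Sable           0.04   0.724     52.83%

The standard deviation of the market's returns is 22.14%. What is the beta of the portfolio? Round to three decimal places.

0.694

β_Jory = 0.417 × 45.04% / 22.14% = 0.8483
β_Arden = 0.332 × 18.18% / 22.14% = 0.2726
β_Calder = 0.374 × 21.65% / 22.14% = 0.3657
β_Norwood = 0.386 × 51.93% / 22.14% = 0.9054
β_Sable = 0.724 × 52.83% / 22.14% = 1.7276
β_P = Σ w_i β_i = 0.24×0.8483 + 0.27×0.2726 + 0.11×0.3657 + 0.34×0.9054 + 0.04×1.7276 = 0.6944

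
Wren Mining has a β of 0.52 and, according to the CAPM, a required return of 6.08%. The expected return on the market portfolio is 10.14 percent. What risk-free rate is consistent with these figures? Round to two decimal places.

1.68%

E(R) = R_f + β(E(R_m) − R_f) = R_f(1 − β) + β·E(R_m)
6.08% = R_f × (1 − 0.52) + 0.52 × 10.14%
6.08% = R_f × 0.48 + 5.2728%
R_f = (6.08% − 5.2728%) / 0.48 = 1.68%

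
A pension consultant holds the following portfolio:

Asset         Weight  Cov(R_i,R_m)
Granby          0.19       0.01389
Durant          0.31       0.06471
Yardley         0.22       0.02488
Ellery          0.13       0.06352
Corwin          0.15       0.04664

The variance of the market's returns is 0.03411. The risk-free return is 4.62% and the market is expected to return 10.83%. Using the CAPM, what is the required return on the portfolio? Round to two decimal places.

β_Granby = 0.01389 / 0.03411 = 0.4072
β_Durant = 0.06471 / 0.03411 = 1.8971
β_Yardley = 0.02488 / 0.03411 = 0.7294
β_Ellery = 0.06352 / 0.03411 = 1.8622
β_Corwin = 0.04664 / 0.03411 = 1.3673
β_P = Σ w_i β_i = 0.19×0.4072 + 0.31×1.8971 + 0.22×0.7294 + 0.13×1.8622 + 0.15×1.3673 = 1.2731
MRP = 10.83% − 4.62% = 6.21%
E(R_P) = R_f + β_P × MRP = 4.62% + 1.2731 × 6.21% = 12.53%

12.53%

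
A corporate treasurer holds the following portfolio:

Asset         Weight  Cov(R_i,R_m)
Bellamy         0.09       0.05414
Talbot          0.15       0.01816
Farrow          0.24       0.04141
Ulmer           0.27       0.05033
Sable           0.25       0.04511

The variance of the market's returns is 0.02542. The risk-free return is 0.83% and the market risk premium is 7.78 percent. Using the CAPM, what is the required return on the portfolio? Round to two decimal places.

β_Bellamy = 0.05414 / 0.02542 = 2.1298
β_Talbot = 0.01816 / 0.02542 = 0.7144
β_Farrow = 0.04141 / 0.02542 = 1.6290
β_Ulmer = 0.05033 / 0.02542 = 1.9799
β_Sable = 0.04511 / 0.02542 = 1.7746
β_P = Σ w_i β_i = 0.09×2.1298 + 0.15×0.7144 + 0.24×1.6290 + 0.27×1.9799 + 0.25×1.7746 = 1.6680
E(R_P) = R_f + β_P × MRP = 0.83% + 1.6680 × 7.78% = 13.81%

13.81%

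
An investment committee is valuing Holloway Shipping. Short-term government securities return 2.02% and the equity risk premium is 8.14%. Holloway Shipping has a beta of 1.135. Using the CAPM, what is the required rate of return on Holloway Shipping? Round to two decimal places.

11.26%

E(R) = R_f + β × MRP = 2.02% + 1.135 × 8.14% = 11.26%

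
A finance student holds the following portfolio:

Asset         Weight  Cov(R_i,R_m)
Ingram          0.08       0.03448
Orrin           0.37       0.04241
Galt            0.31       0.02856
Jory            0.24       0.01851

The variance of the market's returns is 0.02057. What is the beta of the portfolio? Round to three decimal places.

β_Ingram = 0.03448 / 0.02057 = 1.6762
β_Orrin = 0.04241 / 0.02057 = 2.0617
β_Galt = 0.02856 / 0.02057 = 1.3884
β_Jory = 0.01851 / 0.02057 = 0.8999
β_P = Σ w_i β_i = 0.08×1.6762 + 0.37×2.0617 + 0.31×1.3884 + 0.24×0.8999 = 1.5433

1.543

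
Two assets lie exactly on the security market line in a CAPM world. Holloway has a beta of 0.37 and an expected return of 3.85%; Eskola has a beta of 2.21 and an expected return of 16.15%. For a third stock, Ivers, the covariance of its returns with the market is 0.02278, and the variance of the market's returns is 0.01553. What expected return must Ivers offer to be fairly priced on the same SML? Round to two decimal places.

11.18%

MRP = (16.15% − 3.85%) / (2.21 − 0.37) = 6.6848%
R_f = 3.85% − 0.37 × 6.6848% = 1.3766%
β_Ivers = Cov / Var(R_m) = 0.02278 / 0.01553 = 1.4668
E(R_Ivers) = R_f + β × MRP = 1.3766% + 1.4668 × 6.6848% = 11.18%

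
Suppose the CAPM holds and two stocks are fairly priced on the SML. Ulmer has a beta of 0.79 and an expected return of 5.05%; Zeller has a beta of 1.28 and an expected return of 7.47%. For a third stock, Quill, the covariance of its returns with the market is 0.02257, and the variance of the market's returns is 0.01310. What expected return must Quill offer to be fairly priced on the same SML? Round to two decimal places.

9.66%

MRP = (7.47% − 5.05%) / (1.28 − 0.79) = 4.9388%
R_f = 5.05% − 0.79 × 4.9388% = 1.1483%
β_Quill = Cov / Var(R_m) = 0.02257 / 0.01310 = 1.7229
E(R_Quill) = R_f + β × MRP = 1.1483% + 1.7229 × 4.9388% = 9.66%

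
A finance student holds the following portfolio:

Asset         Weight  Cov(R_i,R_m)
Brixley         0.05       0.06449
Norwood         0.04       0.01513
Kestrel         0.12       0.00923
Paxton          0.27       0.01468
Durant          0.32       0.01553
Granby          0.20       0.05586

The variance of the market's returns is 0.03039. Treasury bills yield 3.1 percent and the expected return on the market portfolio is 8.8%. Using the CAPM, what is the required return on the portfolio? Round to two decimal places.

β_Brixley = 0.06449 / 0.03039 = 2.1221
β_Norwood = 0.01513 / 0.03039 = 0.4979
β_Kestrel = 0.00923 / 0.03039 = 0.3037
β_Paxton = 0.01468 / 0.03039 = 0.4831
β_Durant = 0.01553 / 0.03039 = 0.5110
β_Granby = 0.05586 / 0.03039 = 1.8381
β_P = Σ w_i β_i = 0.05×2.1221 + 0.04×0.4979 + 0.12×0.3037 + 0.27×0.4831 + 0.32×0.5110 + 0.20×1.8381 = 0.8240
MRP = 8.8% − 3.1% = 5.70%
E(R_P) = R_f + β_P × MRP = 3.1% + 0.8240 × 5.7% = 7.80%

7.80%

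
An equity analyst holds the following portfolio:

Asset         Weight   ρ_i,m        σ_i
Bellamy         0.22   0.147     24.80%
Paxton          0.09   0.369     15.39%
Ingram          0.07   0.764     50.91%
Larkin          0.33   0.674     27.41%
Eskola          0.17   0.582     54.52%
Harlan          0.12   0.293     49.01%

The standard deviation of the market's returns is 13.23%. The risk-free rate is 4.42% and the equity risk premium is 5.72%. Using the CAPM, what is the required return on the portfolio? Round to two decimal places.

11.88%

β_Bellamy = 0.147 × 24.80% / 13.23% = 0.2756
β_Paxton = 0.369 × 15.39% / 13.23% = 0.4292
β_Ingram = 0.764 × 50.91% / 13.23% = 2.9399
β_Larkin = 0.674 × 27.41% / 13.23% = 1.3964
β_Eskola = 0.582 × 54.52% / 13.23% = 2.3984
β_Harlan = 0.293 × 49.01% / 13.23% = 1.0854
β_P = Σ w_i β_i = 0.22×0.2756 + 0.09×0.4292 + 0.07×2.9399 + 0.33×1.3964 + 0.17×2.3984 + 0.12×1.0854 = 1.3038
E(R_P) = R_f + β_P × MRP = 4.42% + 1.3038 × 5.72% = 11.88%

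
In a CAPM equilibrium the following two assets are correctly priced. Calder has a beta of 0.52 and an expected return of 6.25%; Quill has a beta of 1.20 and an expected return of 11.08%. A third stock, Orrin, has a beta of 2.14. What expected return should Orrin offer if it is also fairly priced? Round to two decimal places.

MRP (SML slope) = (11.08% − 6.25%) / (1.20 − 0.52) = 4.83% / 0.68 = 7.1029%
R_f (intercept) = 6.25% − 0.52 × 7.1029% = 2.5565%
E(R_Orrin) = R_f + β × MRP = 2.5565% + 2.14 × 7.1029% = 17.76%

17.76%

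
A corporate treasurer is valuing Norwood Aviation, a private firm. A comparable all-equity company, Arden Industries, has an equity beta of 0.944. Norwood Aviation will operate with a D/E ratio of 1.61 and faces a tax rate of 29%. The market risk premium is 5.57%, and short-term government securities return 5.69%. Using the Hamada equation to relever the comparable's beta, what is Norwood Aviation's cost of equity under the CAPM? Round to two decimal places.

16.96%

β_L = β_U × [1 + (1 − t)(D/E)] = 0.944 × [1 + (1 − 0.29) × 1.61]
    = 0.944 × [1 + 0.71 × 1.61] = 0.944 × 2.1431 = 2.0231
E(R) = R_f + β_L × MRP = 5.69% + 2.0231 × 5.57% = 16.96%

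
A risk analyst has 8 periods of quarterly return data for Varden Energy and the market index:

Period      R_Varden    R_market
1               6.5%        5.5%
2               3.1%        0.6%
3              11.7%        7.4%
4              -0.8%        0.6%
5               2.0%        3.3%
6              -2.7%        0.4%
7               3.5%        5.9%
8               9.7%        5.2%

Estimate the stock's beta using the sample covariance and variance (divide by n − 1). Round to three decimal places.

Mean R_i = (6.5 + 3.1 + 11.7 − 0.8 + 2.0 − 2.7 + 3.5 + 9.7) / 8 = 4.1250%
Mean R_m = (5.5 + 0.6 + 7.4 + 0.6 + 3.3 + 0.4 + 5.9 + 5.2) / 8 = 3.6125%
Σ(R_i − R̄_i)(R_m − R̄_m) = 81.1075  ⇒  Cov = 81.1075 / 7 = 11.5868
Σ(R_m − R̄_m)² = 54.2288  ⇒  Var(R_m) = 54.2288 / 7 = 7.7470
β = Cov / Var(R_m) = 11.5868 / 7.7470 = 1.4956

1.496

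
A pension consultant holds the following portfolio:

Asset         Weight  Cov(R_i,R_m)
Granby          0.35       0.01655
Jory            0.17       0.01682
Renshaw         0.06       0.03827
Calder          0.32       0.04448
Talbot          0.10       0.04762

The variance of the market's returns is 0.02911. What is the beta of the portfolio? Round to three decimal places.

1.029

β_Granby = 0.01655 / 0.02911 = 0.5685
β_Jory = 0.01682 / 0.02911 = 0.5778
β_Renshaw = 0.03827 / 0.02911 = 1.3147
β_Calder = 0.04448 / 0.02911 = 1.5280
β_Talbot = 0.04762 / 0.02911 = 1.6359
β_P = Σ w_i β_i = 0.35×0.5685 + 0.17×0.5778 + 0.06×1.3147 + 0.32×1.5280 + 0.10×1.6359 = 1.0286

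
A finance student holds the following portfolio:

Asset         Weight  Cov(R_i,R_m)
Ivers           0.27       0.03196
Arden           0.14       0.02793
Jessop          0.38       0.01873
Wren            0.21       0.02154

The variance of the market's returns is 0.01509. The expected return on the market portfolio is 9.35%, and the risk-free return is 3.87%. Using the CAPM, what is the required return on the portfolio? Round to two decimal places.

β_Ivers = 0.03196 / 0.01509 = 2.1180
β_Arden = 0.02793 / 0.01509 = 1.8509
β_Jessop = 0.01873 / 0.01509 = 1.2412
β_Wren = 0.02154 / 0.01509 = 1.4274
β_P = Σ w_i β_i = 0.27×2.1180 + 0.14×1.8509 + 0.38×1.2412 + 0.21×1.4274 = 1.6024
MRP = 9.35% − 3.87% = 5.48%
E(R_P) = R_f + β_P × MRP = 3.87% + 1.6024 × 5.48% = 12.65%

12.65%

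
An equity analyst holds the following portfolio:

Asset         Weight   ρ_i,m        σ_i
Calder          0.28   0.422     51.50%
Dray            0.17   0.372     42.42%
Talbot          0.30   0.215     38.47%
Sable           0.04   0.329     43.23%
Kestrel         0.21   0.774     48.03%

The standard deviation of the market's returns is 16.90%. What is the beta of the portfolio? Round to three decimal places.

1.161

β_Calder = 0.422 × 51.50% / 16.90% = 1.2860
β_Dray = 0.372 × 42.42% / 16.90% = 0.9337
β_Talbot = 0.215 × 38.47% / 16.90% = 0.4894
β_Sable = 0.329 × 43.23% / 16.90% = 0.8416
β_Kestrel = 0.774 × 48.03% / 16.90% = 2.1997
β_P = Σ w_i β_i = 0.28×1.2860 + 0.17×0.9337 + 0.30×0.4894 + 0.04×0.8416 + 0.21×2.1997 = 1.1612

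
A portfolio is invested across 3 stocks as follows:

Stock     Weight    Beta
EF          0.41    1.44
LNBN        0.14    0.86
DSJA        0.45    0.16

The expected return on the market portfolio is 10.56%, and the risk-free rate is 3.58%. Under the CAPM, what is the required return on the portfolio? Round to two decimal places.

β_P = Σ w_i β_i = 0.41×1.44 + 0.14×0.86 + 0.45×0.16 = 0.7828
MRP = 10.56% − 3.58% = 6.98%
E(R_P) = R_f + β_P × MRP = 3.58% + 0.7828 × 6.98% = 9.04%

9.04%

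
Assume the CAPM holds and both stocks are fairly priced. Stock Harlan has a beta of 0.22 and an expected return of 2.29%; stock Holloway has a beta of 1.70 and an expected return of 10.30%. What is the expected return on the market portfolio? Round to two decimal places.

Both satisfy E(R) = R_f + β·MRP, so the slope of the SML is
MRP = (10.30% − 2.29%) / (1.70 − 0.22) = 8.01% / 1.48 = 5.4122%
R_f = E(R_Harlan) − β_Harlan·MRP = 2.29% − 0.22 × 5.4122% = 1.0993%
E(R_m) = R_f + MRP = 1.0993% + 5.4122% = 6.51%

6.51%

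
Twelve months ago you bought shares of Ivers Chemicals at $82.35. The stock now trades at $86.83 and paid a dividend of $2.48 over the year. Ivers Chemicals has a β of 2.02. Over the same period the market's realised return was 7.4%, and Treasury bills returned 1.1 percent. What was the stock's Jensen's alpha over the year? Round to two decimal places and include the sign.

-5.37%

Realised HPR = (P1 + D1 − P0) / P0 = (86.83 + 2.48 − 82.35) / 82.35 = 6.96 / 82.35 = 8.4517%
MRP = 7.4% − 1.1% = 6.30%
CAPM required = R_f + β·MRP = 1.1% + 2.02 × 6.3% = 13.8260%
α = realised − required = 8.4517% − 13.8260% = -5.37%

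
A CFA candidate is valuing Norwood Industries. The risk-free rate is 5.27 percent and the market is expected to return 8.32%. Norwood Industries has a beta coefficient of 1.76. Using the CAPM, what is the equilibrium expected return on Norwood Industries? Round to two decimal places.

Market risk premium = E(R_m) − R_f = 8.32% − 5.27% = 3.05%
E(R) = R_f + β × MRP = 5.27% + 1.76 × 3.05% = 10.64%

10.64%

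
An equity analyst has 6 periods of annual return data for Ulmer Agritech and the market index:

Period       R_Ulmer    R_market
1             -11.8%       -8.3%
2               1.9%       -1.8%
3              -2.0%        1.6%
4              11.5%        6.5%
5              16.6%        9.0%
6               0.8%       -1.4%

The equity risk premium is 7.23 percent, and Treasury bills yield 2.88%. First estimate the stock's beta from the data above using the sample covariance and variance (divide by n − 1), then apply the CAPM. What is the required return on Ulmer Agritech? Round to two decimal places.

Mean R_i = (-11.8 + 1.9 − 2.0 + 11.5 + 16.6 + 0.8) / 6 = 2.8333%
Mean R_m = (-8.3 − 1.8 + 1.6 + 6.5 + 9.0 − 1.4) / 6 = 0.9333%
Σ(R_i − R̄_i)(R_m − R̄_m) = 298.4833  ⇒  Cov = 298.4833 / 5 = 59.6967
Σ(R_m − R̄_m)² = 194.6733  ⇒  Var(R_m) = 194.6733 / 5 = 38.9347
β = Cov / Var(R_m) = 59.6967 / 38.9347 = 1.5333
E(R) = R_f + β × MRP = 2.88% + 1.5333 × 7.23% = 13.97%

13.97%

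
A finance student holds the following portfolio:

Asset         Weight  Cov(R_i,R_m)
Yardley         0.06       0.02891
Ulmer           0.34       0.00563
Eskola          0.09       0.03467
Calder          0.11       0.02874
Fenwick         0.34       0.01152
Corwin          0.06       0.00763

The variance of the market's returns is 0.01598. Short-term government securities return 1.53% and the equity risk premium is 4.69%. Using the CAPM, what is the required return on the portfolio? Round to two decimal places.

β_Yardley = 0.02891 / 0.01598 = 1.8091
β_Ulmer = 0.00563 / 0.01598 = 0.3523
β_Eskola = 0.03467 / 0.01598 = 2.1696
β_Calder = 0.02874 / 0.01598 = 1.7985
β_Fenwick = 0.01152 / 0.01598 = 0.7209
β_Corwin = 0.00763 / 0.01598 = 0.4775
β_P = Σ w_i β_i = 0.06×1.8091 + 0.34×0.3523 + 0.09×2.1696 + 0.11×1.7985 + 0.34×0.7209 + 0.06×0.4775 = 0.8952
E(R_P) = R_f + β_P × MRP = 1.53% + 0.8952 × 4.69% = 5.73%

5.73%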